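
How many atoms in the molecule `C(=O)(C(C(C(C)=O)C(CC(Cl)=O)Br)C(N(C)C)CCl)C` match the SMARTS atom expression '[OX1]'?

The query [OX1] means: aliphatic oxygen with one total connection — typically a carbonyl =O or an oxide.
Check the 20 heavy atoms by environment: 10× C (X4) → no; 3× C (X3) → no; 3× O (X1) → match; 2× Cl (X1) → no; 1× N (X3) → no; 1× Br (X1) → no.
That gives 3 matching atoms.

3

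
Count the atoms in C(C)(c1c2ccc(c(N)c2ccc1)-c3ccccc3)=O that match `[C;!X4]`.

Check the 20 heavy atoms by environment: 16× c (aromatic, X3) → no; 1× N (X3) → no; 1× C (X3) → match; 1× O (X1) → no; 1× C (X4) → no.
That gives 1 matching atom.

1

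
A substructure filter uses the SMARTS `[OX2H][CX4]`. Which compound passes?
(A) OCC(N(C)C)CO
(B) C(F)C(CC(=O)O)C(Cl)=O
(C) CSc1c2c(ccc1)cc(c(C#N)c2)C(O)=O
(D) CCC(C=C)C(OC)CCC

[OX2H][CX4] describes a hydroxyl oxygen bound to an sp3 (X4) carbon (an aliphatic alcohol).
(A) contains a hydroxyl group (-OH), which satisfies every atom and bond constraint.
(B) has a carboxylic acid group (-C(=O)OH) but the -OH is on a CX3 carbonyl carbon, not a CX4 carbon.
(C) has a carboxylic acid group (-C(=O)OH) but the -OH is on a CX3 carbonyl carbon, not a CX4 carbon.
(D) has a methoxy ether (-OCH3) but the oxygen has H0 (ether), not H1.
So the answer is (A).

A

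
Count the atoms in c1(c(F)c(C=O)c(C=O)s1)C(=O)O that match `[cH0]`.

4

The query [cH0] means: aromatic carbon with no attached hydrogen (substituted or ring-fusion).
Check the 13 heavy atoms by environment: 1× s (aromatic, H0) → no; 4× c (aromatic, H0) → match; 1× F (H0) → no; 2× C (H1) → no; 3× O (H0) → no; 1× C (H0) → no; 1× O (H1) → no.
That gives 4 matching atoms.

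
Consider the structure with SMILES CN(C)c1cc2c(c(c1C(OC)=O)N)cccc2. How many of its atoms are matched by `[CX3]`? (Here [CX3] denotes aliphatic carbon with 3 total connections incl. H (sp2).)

The query [CX3] means: C with X3: aliphatic carbon with exactly 3 total connections.
Check the 18 heavy atoms by environment: 10× c (aromatic, X3) → no; 2× N (X3) → no; 3× C (X4) → no; 1× C (X3) → match; 1× O (X1) → no; 1× O (X2) → no.
That gives 1 matching atom.

1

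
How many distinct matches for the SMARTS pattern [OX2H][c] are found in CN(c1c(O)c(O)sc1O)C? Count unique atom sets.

3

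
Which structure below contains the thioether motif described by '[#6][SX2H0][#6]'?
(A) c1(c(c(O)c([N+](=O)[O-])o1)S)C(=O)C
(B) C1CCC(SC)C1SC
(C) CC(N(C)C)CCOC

B

[#6][SX2H0][#6] describes an aliphatic sulfur bridging two carbons with no H on the sulfur (a thioether).
(A) has a thiol (-SH) but the sulfur has H1, not H0 bridging two carbons.
(B) contains a methylthio ether (-SCH3), which satisfies every atom and bond constraint.
(C) has a methoxy ether (-OCH3) but the bridging atom is O, not S.
So the answer is (B).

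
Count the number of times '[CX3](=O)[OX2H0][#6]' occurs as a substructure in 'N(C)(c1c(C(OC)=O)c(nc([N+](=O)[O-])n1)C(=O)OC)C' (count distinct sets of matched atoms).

2

[CX3](=O)[OX2H0][#6] is the SMARTS for an ester: a carbonyl carbon bonded to an oxygen that is itself bonded to carbon (no H on that O).
The molecule carries 2 separate instances of a methyl-ester group (-C(=O)OCH3) meeting every constraint; each maps to a distinct set of atoms, giving 2 matches.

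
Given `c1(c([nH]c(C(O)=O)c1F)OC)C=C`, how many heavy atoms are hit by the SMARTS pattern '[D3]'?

5

Check the 13 heavy atoms by environment: 1× n (aromatic, D2) → no; 4× c (aromatic, D3) → match; 1× F (D1) → no; 1× C (D2) → no; 2× C (D1) → no; 1× C (D3) → match; 2× O (D1) → no; 1× O (D2) → no.
Summing the matching environments: 4 + 1 = 5 matching atoms.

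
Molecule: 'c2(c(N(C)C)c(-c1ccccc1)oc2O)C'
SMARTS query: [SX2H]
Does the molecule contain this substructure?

No

The pattern [SX2H] describes an aliphatic sulfur with two connections, one being H — a thiol.
The closest candidate here is a hydroxyl group (-OH), but it is an -OH, not an -SH. No other fragment satisfies the full query, so there is no match.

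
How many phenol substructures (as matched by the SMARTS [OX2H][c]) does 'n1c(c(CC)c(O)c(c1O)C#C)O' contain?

3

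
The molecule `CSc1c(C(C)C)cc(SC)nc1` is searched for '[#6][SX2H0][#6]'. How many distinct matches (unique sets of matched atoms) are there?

[#6][SX2H0][#6] is the SMARTS for a thioether: an aliphatic sulfur bridging two carbons with no H on the sulfur.
The molecule carries 2 separate instances of a methylthio ether (-SCH3) meeting every constraint; each maps to a distinct set of atoms, giving 2 matches.

2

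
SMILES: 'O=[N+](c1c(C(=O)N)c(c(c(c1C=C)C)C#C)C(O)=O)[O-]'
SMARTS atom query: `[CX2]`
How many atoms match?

2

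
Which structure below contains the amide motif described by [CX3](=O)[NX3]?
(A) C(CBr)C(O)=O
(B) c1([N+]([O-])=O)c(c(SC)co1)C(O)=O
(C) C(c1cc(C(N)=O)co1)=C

C

[CX3](=O)[NX3] describes a carbonyl carbon bonded to a trivalent nitrogen (an amide).
(A) has a carboxylic acid group (-C(=O)OH) but the carbonyl is bonded to O, not to an NX3 nitrogen.
(B) has a carboxylic acid group (-C(=O)OH) but the carbonyl is bonded to O, not to an NX3 nitrogen.
(C) contains a primary amide (-C(=O)NH2), which satisfies every atom and bond constraint.
So the answer is (C).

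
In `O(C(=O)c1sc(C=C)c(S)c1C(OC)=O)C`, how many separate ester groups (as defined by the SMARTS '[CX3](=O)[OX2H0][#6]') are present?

[CX3](=O)[OX2H0][#6] is the SMARTS for an ester: a carbonyl carbon bonded to an oxygen that is itself bonded to carbon (no H on that O).
The molecule carries 2 separate instances of a methyl-ester group (-C(=O)OCH3) meeting every constraint; each maps to a distinct set of atoms, giving 2 matches.

2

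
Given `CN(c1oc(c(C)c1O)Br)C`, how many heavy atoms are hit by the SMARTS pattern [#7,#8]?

3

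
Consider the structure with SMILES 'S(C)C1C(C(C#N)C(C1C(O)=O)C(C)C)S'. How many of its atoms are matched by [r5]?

5

The query [r5] means: r5 matches atoms in a five-membered ring.
Check the 16 heavy atoms by environment: 5× C (in 5-ring) → match; 2× S (acyclic) → no; 6× C (acyclic) → no; 2× O (acyclic) → no; 1× N (acyclic) → no.
That gives 5 matching atoms.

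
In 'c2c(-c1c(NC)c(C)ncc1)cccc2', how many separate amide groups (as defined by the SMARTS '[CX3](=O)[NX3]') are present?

[CX3](=O)[NX3] is the SMARTS for an amide: a carbonyl carbon bonded to a trivalent nitrogen.
No fragment in the molecule satisfies every constraint, giving 0 matches.

0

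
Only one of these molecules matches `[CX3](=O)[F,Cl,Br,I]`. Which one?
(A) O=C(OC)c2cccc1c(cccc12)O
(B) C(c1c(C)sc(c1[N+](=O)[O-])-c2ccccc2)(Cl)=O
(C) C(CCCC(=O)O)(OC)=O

[CX3](=O)[F,Cl,Br,I] describes a carbonyl carbon bonded to a halogen (an acyl halide).
(A) has a methyl-ester group (-C(=O)OCH3) but the carbonyl is bonded to -O-C, not to a halogen.
(B) contains an acyl chloride (-C(=O)Cl), which satisfies every atom and bond constraint.
(C) has a carboxylic acid group (-C(=O)OH) but the carbonyl is bonded to -OH, not to a halogen.
So the answer is (B).

B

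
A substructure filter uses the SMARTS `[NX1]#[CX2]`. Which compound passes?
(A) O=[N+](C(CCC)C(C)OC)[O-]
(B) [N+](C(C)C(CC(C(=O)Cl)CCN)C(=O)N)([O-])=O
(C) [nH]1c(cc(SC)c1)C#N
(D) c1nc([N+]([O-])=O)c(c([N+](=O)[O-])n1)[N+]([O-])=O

[NX1]#[CX2] describes a nitrogen triple-bonded to a two-connected carbon (a nitrile).
(A) has a nitro group (-[N+](=O)[O-]) but there is no C#N triple bond.
(B) has a primary amino group (-NH2) but the nitrogen is NX3 (three connections), not NX1 triple-bonded.
(C) contains a nitrile (-C#N), which satisfies every atom and bond constraint.
(D) has a nitro group (-[N+](=O)[O-]) but there is no C#N triple bond.
So the answer is (C).

C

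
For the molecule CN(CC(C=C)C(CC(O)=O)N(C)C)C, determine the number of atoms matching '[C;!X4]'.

3

Check the 15 heavy atoms by environment: 8× C (X4) → no; 3× C (X3) → match; 2× N (X3) → no; 1× O (X1) → no; 1× O (X2) → no.
That gives 3 matching atoms.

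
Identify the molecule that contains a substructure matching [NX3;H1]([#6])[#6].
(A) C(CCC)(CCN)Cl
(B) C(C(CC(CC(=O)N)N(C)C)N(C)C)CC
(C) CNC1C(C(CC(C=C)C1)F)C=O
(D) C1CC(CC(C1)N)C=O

C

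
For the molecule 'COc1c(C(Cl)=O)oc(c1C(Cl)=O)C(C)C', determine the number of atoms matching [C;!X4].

Check the 16 heavy atoms by environment: 1× o (aromatic, X2) → no; 4× c (aromatic, X3) → no; 2× C (X3) → match; 2× O (X1) → no; 2× Cl (X1) → no; 1× O (X2) → no; 4× C (X4) → no.
That gives 2 matching atoms.

2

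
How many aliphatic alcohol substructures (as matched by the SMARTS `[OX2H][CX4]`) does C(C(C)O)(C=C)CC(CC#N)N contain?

1

[OX2H][CX4] is the SMARTS for an aliphatic alcohol: a hydroxyl oxygen bound to an sp3 (X4) carbon.
Exactly one fragment in the molecule meets all constraints, giving 1 match.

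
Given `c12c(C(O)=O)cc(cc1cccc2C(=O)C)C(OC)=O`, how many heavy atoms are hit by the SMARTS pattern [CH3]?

2

The query [CH3] means: aliphatic carbon with exactly three hydrogens.
Check the 20 heavy atoms by environment: 5× c (aromatic, H0) → no; 5× c (aromatic, H1) → no; 3× C (H0) → no; 4× O (H0) → no; 2× C (H3) → match; 1× O (H1) → no.
That gives 2 matching atoms.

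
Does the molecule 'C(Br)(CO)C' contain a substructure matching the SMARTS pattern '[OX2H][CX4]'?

Yes

The pattern [OX2H][CX4] describes a hydroxyl oxygen bound to an sp3 (X4) carbon — an aliphatic alcohol.
The molecule carries a hydroxyl group (-OH), whose atoms satisfy every constraint of the query, so the pattern matches.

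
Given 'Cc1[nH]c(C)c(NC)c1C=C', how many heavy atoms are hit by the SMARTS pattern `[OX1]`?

The query [OX1] means: aliphatic oxygen with one total connection — typically a carbonyl =O or an oxide.
Check the 11 heavy atoms by environment: 1× n (aromatic, X3) → no; 4× c (aromatic, X3) → no; 3× C (X4) → no; 2× C (X3) → no; 1× N (X3) → no.
No environment satisfies the query, so 0 matching atoms.

0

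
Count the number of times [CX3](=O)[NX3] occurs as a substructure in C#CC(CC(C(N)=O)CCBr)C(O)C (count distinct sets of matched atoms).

1

[CX3](=O)[NX3] is the SMARTS for an amide: a carbonyl carbon bonded to a trivalent nitrogen.
Exactly one fragment in the molecule meets all constraints, giving 1 match.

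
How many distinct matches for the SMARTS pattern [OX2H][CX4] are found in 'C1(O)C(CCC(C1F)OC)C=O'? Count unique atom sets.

[OX2H][CX4] is the SMARTS for an aliphatic alcohol: a hydroxyl oxygen bound to an sp3 (X4) carbon.
Exactly one fragment in the molecule meets all constraints, giving 1 match.

1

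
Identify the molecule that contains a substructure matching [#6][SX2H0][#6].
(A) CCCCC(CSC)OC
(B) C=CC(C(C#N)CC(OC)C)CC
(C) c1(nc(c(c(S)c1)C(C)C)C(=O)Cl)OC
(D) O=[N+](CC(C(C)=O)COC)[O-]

[#6][SX2H0][#6] describes an aliphatic sulfur bridging two carbons with no H on the sulfur (a thioether).
(A) contains a methylthio ether (-SCH3), which satisfies every atom and bond constraint.
(B) has a methoxy ether (-OCH3) but the bridging atom is O, not S.
(C) has a methoxy ether (-OCH3) but the bridging atom is O, not S.
(D) has a methoxy ether (-OCH3) but the bridging atom is O, not S.
So the answer is (A).

A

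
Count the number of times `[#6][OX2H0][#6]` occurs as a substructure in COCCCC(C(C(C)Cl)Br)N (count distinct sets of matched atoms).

1

[#6][OX2H0][#6] is the SMARTS for an ether: an aliphatic oxygen bridging two carbons with no H on the oxygen.
Exactly one fragment in the molecule meets all constraints, giving 1 match.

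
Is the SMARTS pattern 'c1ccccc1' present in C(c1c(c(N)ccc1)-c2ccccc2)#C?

The pattern c1ccccc1 describes six aromatic carbons in a ring — a benzene ring.
The molecule carries a phenyl ring, whose atoms satisfy every constraint of the query, so the pattern matches.

Yes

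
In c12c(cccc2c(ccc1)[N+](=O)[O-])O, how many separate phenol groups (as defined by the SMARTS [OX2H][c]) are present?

1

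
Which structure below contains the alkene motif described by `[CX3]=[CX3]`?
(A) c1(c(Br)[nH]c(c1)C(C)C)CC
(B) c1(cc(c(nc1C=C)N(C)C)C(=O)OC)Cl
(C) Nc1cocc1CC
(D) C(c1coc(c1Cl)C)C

[CX3]=[CX3] describes a non-aromatic C=C double bond between two sp2 carbons (an alkene).
(A) has an ethyl group (-CH2CH3) but its C-C bond is a single bond between CX4 carbons, not CX3=CX3.
(B) contains a vinyl group (-CH=CH2), which satisfies every atom and bond constraint.
(C) has an ethyl group (-CH2CH3) but its C-C bond is a single bond between CX4 carbons, not CX3=CX3.
(D) has an ethyl group (-CH2CH3) but its C-C bond is a single bond between CX4 carbons, not CX3=CX3.
So the answer is (B).

B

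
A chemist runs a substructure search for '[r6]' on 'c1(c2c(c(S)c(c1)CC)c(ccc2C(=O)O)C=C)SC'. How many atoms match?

The query [r6] means: r6 matches atoms in a six-membered ring.
Check the 20 heavy atoms by environment: 10× c (aromatic, in 6-ring) → match; 2× S (acyclic) → no; 6× C (acyclic) → no; 2× O (acyclic) → no.
That gives 10 matching atoms.

10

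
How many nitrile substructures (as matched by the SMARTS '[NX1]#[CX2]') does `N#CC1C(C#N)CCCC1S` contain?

[NX1]#[CX2] is the SMARTS for a nitrile: a nitrogen triple-bonded to a two-connected carbon.
The molecule carries 2 separate instances of a nitrile (-C#N) meeting every constraint; each maps to a distinct set of atoms, giving 2 matches.

2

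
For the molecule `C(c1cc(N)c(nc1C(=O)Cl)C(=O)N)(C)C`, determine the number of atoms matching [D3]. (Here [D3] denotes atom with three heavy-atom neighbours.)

7

The query [D3] means: atom with exactly three heavy-atom neighbours.
Check the 16 heavy atoms by environment: 1× n (aromatic, D2) → no; 4× c (aromatic, D3) → match; 1× c (aromatic, D2) → no; 2× N (D1) → no; 3× C (D3) → match; 2× C (D1) → no; 2× O (D1) → no; 1× Cl (D1) → no.
Summing the matching environments: 4 + 3 = 7 matching atoms.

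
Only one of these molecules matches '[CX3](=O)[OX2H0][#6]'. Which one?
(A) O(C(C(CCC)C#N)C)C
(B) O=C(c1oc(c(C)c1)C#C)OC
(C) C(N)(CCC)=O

B

[CX3](=O)[OX2H0][#6] describes a carbonyl carbon bonded to an oxygen that is itself bonded to carbon (no H on that O) (an ester).
(A) has a methoxy ether (-OCH3) but the ether oxygen is not adjacent to a C=O carbon.
(B) contains a methyl-ester group (-C(=O)OCH3), which satisfies every atom and bond constraint.
(C) has a primary amide (-C(=O)NH2) but the carbonyl is bonded to N, not to an O-C linkage.
So the answer is (B).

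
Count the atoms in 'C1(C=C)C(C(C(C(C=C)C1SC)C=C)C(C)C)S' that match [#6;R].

6

Check the 18 heavy atoms by environment: 6× C (in 6-ring) → match; 2× S (acyclic) → no; 10× C (acyclic) → no.
That gives 6 matching atoms.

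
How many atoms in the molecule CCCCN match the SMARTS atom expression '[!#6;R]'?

0

The query [!#6;R] means: non-carbon atom that is part of a ring.
Check the 5 heavy atoms by environment: 4× C (acyclic) → no; 1× N (acyclic) → no.
No environment satisfies the query, so 0 matching atoms.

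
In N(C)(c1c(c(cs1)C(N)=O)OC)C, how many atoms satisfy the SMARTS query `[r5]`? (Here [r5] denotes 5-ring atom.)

5

Check the 13 heavy atoms by environment: 1× s (aromatic, in 5-ring) → match; 4× c (aromatic, in 5-ring) → match; 4× C (acyclic) → no; 2× O (acyclic) → no; 2× N (acyclic) → no.
Summing the matching environments: 1 + 4 = 5 matching atoms.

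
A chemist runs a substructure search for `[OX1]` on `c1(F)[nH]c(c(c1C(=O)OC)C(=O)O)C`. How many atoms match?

2

The query [OX1] means: aliphatic oxygen with one total connection — typically a carbonyl =O or an oxide.
Check the 14 heavy atoms by environment: 1× n (aromatic, X3) → no; 4× c (aromatic, X3) → no; 2× C (X4) → no; 1× F (X1) → no; 2× C (X3) → no; 2× O (X1) → match; 2× O (X2) → no.
That gives 2 matching atoms.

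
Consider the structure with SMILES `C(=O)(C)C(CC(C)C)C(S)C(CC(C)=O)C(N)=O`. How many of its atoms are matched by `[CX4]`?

10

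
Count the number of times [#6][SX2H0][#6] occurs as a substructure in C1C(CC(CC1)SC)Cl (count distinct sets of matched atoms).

[#6][SX2H0][#6] is the SMARTS for a thioether: an aliphatic sulfur bridging two carbons with no H on the sulfur.
Exactly one fragment in the molecule meets all constraints, giving 1 match.

1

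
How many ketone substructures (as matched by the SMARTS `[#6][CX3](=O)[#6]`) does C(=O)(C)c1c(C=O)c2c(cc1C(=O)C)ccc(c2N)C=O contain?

[#6][CX3](=O)[#6] is the SMARTS for a ketone: a carbonyl carbon (no H) flanked by two carbons.
The molecule carries 2 separate instances of an acetyl/ketone group (-C(=O)CH3) meeting every constraint; each maps to a distinct set of atoms, giving 2 matches.

2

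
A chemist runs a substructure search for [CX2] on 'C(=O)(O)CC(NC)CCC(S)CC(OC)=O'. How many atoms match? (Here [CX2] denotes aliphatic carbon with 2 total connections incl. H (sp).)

0

The query [CX2] means: C with X2: aliphatic carbon with exactly 2 total connections.
Check the 16 heavy atoms by environment: 8× C (X4) → no; 1× S (X2) → no; 2× C (X3) → no; 2× O (X1) → no; 2× O (X2) → no; 1× N (X3) → no.
No environment satisfies the query, so 0 matching atoms.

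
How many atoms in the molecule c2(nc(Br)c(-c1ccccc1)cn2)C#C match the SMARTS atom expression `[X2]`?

The query [X2] means: any atom with exactly two total connections (bonds + H).
Check the 15 heavy atoms by environment: 2× n (aromatic, X2) → match; 10× c (aromatic, X3) → no; 1× Br (X1) → no; 2× C (X2) → match.
Summing the matching environments: 2 + 2 = 4 matching atoms.

4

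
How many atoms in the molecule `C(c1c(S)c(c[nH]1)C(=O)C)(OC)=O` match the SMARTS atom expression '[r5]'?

The query [r5] means: r5 matches atoms in a five-membered ring.
Check the 13 heavy atoms by environment: 1× n (aromatic, in 5-ring) → match; 4× c (aromatic, in 5-ring) → match; 4× C (acyclic) → no; 3× O (acyclic) → no; 1× S (acyclic) → no.
Summing the matching environments: 1 + 4 = 5 matching atoms.

5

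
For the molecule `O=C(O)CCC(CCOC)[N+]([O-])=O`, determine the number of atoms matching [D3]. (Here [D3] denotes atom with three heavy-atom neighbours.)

The query [D3] means: atom with exactly three heavy-atom neighbours.
Check the 13 heavy atoms by environment: 4× C (D2) → no; 2× C (D3) → match; 3× O (D1) → no; 1× N (charge +1, D3) → match; 1× O (charge -1, D1) → no; 1× O (D2) → no; 1× C (D1) → no.
Summing the matching environments: 2 + 1 = 3 matching atoms.

3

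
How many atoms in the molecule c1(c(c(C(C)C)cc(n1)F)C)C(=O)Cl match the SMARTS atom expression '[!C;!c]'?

4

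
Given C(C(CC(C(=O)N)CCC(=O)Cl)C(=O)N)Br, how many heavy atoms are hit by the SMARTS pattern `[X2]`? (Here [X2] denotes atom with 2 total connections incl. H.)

The query [X2] means: any atom with exactly two total connections (bonds + H).
Check the 16 heavy atoms by environment: 6× C (X4) → no; 1× Br (X1) → no; 3× C (X3) → no; 3× O (X1) → no; 2× N (X3) → no; 1× Cl (X1) → no.
No environment satisfies the query, so 0 matching atoms.

0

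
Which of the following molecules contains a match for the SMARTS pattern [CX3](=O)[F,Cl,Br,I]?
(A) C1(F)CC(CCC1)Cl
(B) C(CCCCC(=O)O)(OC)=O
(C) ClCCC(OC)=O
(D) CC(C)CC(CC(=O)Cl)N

D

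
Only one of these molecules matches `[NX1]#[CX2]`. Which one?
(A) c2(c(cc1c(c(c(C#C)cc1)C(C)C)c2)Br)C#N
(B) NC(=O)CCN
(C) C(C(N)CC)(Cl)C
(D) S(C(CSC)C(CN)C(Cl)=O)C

A

[NX1]#[CX2] describes a nitrogen triple-bonded to a two-connected carbon (a nitrile).
(A) contains a nitrile (-C#N), which satisfies every atom and bond constraint.
(B) has a primary amino group (-NH2) but the nitrogen is NX3 (three connections), not NX1 triple-bonded.
(C) has a primary amino group (-NH2) but the nitrogen is NX3 (three connections), not NX1 triple-bonded.
(D) has a primary amino group (-NH2) but the nitrogen is NX3 (three connections), not NX1 triple-bonded.
So the answer is (A).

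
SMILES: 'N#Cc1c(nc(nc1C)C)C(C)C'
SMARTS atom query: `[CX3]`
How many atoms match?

0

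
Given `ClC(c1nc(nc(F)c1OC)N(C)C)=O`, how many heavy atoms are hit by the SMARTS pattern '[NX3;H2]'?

0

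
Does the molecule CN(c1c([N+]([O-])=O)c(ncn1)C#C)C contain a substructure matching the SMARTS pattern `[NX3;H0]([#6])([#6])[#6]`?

Yes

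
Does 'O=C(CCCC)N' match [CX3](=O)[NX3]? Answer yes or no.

The pattern [CX3](=O)[NX3] describes a carbonyl carbon bonded to a trivalent nitrogen — an amide.
The molecule carries a primary amide (-C(=O)NH2), whose atoms satisfy every constraint of the query, so the pattern matches.

Yes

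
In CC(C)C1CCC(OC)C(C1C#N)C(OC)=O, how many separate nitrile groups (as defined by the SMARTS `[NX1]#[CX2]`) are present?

1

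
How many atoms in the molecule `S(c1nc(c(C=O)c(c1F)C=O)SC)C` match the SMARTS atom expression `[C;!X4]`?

Check the 15 heavy atoms by environment: 1× n (aromatic, X2) → no; 5× c (aromatic, X3) → no; 1× F (X1) → no; 2× S (X2) → no; 2× C (X4) → no; 2× C (X3) → match; 2× O (X1) → no.
That gives 2 matching atoms.

2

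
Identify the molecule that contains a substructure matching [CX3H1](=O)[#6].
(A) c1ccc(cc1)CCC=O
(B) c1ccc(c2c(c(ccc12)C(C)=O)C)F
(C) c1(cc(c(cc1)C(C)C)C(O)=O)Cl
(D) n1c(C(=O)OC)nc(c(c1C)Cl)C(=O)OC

A

[CX3H1](=O)[#6] describes an sp2 carbon with one H, double-bonded to O and single-bonded to carbon (an aldehyde).
(A) contains an aldehyde (-CHO), which satisfies every atom and bond constraint.
(B) has an acetyl/ketone group (-C(=O)CH3) but the carbonyl carbon has H0 (two carbon neighbours), not H1.
(C) has a carboxylic acid group (-C(=O)OH) but the carbonyl carbon has H0 and is bonded to O, not H1.
(D) has a methyl-ester group (-C(=O)OCH3) but the carbonyl carbon has H0, not H1.
So the answer is (A).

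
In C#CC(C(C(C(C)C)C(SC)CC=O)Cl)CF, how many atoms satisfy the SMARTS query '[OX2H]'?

The query [OX2H] means: aliphatic oxygen with two connections, one of which is H — an -OH oxygen.
Check the 17 heavy atoms by environment: 2× C (H2, X4) → no; 5× C (H1, X4) → no; 1× S (H0, X2) → no; 3× C (H3, X4) → no; 1× C (H1, X3) → no; 1× O (H0, X1) → no; 1× Cl (H0, X1) → no; 1× C (H0, X2) → no; 1× C (H1, X2) → no; 1× F (H0, X1) → no.
No environment satisfies the query, so 0 matching atoms.

0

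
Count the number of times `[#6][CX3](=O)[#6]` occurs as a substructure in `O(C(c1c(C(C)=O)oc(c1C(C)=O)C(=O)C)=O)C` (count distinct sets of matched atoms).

3

[#6][CX3](=O)[#6] is the SMARTS for a ketone: a carbonyl carbon (no H) flanked by two carbons.
The molecule carries 3 separate instances of an acetyl/ketone group (-C(=O)CH3) meeting every constraint; each maps to a distinct set of atoms, giving 3 matches.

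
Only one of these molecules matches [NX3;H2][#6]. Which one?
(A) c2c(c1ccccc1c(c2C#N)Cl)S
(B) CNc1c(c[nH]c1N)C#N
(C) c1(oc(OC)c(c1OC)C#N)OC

B

[NX3;H2][#6] describes a trivalent nitrogen with two H attached to carbon (a primary amine).
(A) has a nitrile (-C#N) but the nitrogen is NX1 (triple-bonded), not NX3 with two H.
(B) contains a primary amino group (-NH2), which satisfies every atom and bond constraint.
(C) has a nitrile (-C#N) but the nitrogen is NX1 (triple-bonded), not NX3 with two H.
So the answer is (B).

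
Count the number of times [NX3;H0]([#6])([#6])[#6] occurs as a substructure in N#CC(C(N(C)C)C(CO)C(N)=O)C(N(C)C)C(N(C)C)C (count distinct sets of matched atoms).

3

[NX3;H0]([#6])([#6])[#6] is the SMARTS for a tertiary amine: a trivalent nitrogen with no H, bonded to three carbons.
The molecule carries 3 separate instances of a dimethylamino group (-N(CH3)2) meeting every constraint; each maps to a distinct set of atoms, giving 3 matches.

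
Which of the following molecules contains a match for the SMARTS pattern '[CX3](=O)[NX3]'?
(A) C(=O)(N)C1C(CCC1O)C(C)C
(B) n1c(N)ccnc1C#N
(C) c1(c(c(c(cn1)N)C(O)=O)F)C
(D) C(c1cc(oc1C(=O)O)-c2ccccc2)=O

[CX3](=O)[NX3] describes a carbonyl carbon bonded to a trivalent nitrogen (an amide).
(A) contains a primary amide (-C(=O)NH2), which satisfies every atom and bond constraint.
(B) has a primary amino group (-NH2) but the -NH2 is not attached to a carbonyl carbon.
(C) has a carboxylic acid group (-C(=O)OH) but the carbonyl is bonded to O, not to an NX3 nitrogen.
(D) has a carboxylic acid group (-C(=O)OH) but the carbonyl is bonded to O, not to an NX3 nitrogen.
So the answer is (A).

A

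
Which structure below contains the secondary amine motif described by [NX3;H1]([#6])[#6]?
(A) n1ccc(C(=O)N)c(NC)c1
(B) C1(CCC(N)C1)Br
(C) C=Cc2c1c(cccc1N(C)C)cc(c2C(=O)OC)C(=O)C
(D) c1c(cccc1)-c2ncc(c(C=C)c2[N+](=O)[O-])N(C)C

[NX3;H1]([#6])[#6] describes a trivalent nitrogen with one H, bonded to two carbons (a secondary amine).
(A) contains an N-methylamino group (-NHCH3), which satisfies every atom and bond constraint.
(B) has a primary amino group (-NH2) but the nitrogen has H2 and only one carbon neighbour.
(C) has a dimethylamino group (-N(CH3)2) but the nitrogen has H0, not H1.
(D) has a dimethylamino group (-N(CH3)2) but the nitrogen has H0, not H1.
So the answer is (A).

A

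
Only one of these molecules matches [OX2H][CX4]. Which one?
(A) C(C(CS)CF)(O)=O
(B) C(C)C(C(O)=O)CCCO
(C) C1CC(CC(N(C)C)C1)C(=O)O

B

[OX2H][CX4] describes a hydroxyl oxygen bound to an sp3 (X4) carbon (an aliphatic alcohol).
(A) has a carboxylic acid group (-C(=O)OH) but the -OH is on a CX3 carbonyl carbon, not a CX4 carbon.
(B) contains a hydroxyl group (-OH), which satisfies every atom and bond constraint.
(C) has a carboxylic acid group (-C(=O)OH) but the -OH is on a CX3 carbonyl carbon, not a CX4 carbon.
So the answer is (B).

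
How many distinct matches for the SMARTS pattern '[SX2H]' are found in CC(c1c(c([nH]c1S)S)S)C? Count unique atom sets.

[SX2H] is the SMARTS for a thiol: an aliphatic sulfur with two connections, one being H.
The molecule carries 3 separate instances of a thiol (-SH) meeting every constraint; each maps to a distinct set of atoms, giving 3 matches.

3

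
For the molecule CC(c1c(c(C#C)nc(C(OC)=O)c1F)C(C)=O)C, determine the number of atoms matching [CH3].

4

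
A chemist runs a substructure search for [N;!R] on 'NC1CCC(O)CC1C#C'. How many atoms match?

1

Check the 10 heavy atoms by environment: 6× C (in 6-ring) → no; 2× C (acyclic) → no; 1× O (acyclic) → no; 1× N (acyclic) → match.
That gives 1 matching atom.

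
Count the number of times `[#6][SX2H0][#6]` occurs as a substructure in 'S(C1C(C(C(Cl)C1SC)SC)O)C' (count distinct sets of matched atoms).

[#6][SX2H0][#6] is the SMARTS for a thioether: an aliphatic sulfur bridging two carbons with no H on the sulfur.
The molecule carries 3 separate instances of a methylthio ether (-SCH3) meeting every constraint; each maps to a distinct set of atoms, giving 3 matches.

3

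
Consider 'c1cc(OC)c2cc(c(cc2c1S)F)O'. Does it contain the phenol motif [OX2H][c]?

Yes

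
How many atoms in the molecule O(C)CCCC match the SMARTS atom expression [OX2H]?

The query [OX2H] means: aliphatic oxygen with two connections, one of which is H — an -OH oxygen.
Check the 6 heavy atoms by environment: 3× C (H2, X4) → no; 1× O (H0, X2) → no; 2× C (H3, X4) → no.
No environment satisfies the query, so 0 matching atoms.

0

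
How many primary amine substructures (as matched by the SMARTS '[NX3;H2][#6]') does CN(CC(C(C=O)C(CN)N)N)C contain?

3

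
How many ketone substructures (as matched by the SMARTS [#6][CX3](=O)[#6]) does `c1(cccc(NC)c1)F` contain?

0

[#6][CX3](=O)[#6] is the SMARTS for a ketone: a carbonyl carbon (no H) flanked by two carbons.
No fragment in the molecule satisfies every constraint, giving 0 matches.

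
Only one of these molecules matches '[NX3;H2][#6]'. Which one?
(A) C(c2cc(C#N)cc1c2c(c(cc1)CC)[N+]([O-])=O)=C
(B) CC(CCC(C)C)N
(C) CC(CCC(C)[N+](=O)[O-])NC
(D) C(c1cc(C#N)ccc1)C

B

[NX3;H2][#6] describes a trivalent nitrogen with two H attached to carbon (a primary amine).
(A) has a nitrile (-C#N) but the nitrogen is NX1 (triple-bonded), not NX3 with two H.
(B) contains a primary amino group (-NH2), which satisfies every atom and bond constraint.
(C) has a nitro group (-[N+](=O)[O-]) but the nitrogen is [N+] with no H, not NX3H2.
(D) has a nitrile (-C#N) but the nitrogen is NX1 (triple-bonded), not NX3 with two H.
So the answer is (B).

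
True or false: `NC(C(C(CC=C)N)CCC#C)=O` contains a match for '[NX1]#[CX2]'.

False

The pattern [NX1]#[CX2] describes a nitrogen triple-bonded to a two-connected carbon — a nitrile.
The closest candidate here is a primary amino group (-NH2), but the nitrogen is NX3 (three connections), not NX1 triple-bonded. No other fragment satisfies the full query, so there is no match.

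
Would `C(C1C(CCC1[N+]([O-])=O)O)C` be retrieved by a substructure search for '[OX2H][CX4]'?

Yes

The pattern [OX2H][CX4] describes a hydroxyl oxygen bound to an sp3 (X4) carbon — an aliphatic alcohol.
The molecule carries a hydroxyl group (-OH), whose atoms satisfy every constraint of the query, so the pattern matches.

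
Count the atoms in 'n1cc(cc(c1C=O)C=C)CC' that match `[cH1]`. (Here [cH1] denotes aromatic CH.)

Check the 12 heavy atoms by environment: 1× n (aromatic, H0) → no; 2× c (aromatic, H1) → match; 3× c (aromatic, H0) → no; 2× C (H2) → no; 1× C (H3) → no; 2× C (H1) → no; 1× O (H0) → no.
That gives 2 matching atoms.

2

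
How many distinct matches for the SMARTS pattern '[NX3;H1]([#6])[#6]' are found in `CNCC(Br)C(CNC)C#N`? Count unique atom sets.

2

[NX3;H1]([#6])[#6] is the SMARTS for a secondary amine: a trivalent nitrogen with one H, bonded to two carbons.
The molecule carries 2 separate instances of an N-methylamino group (-NHCH3) meeting every constraint; each maps to a distinct set of atoms, giving 2 matches.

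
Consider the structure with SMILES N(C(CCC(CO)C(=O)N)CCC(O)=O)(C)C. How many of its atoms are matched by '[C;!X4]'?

2

The query [C;!X4] means: aliphatic carbon that does not have four total connections.
Check the 17 heavy atoms by environment: 9× C (X4) → no; 2× N (X3) → no; 2× C (X3) → match; 2× O (X1) → no; 2× O (X2) → no.
That gives 2 matching atoms.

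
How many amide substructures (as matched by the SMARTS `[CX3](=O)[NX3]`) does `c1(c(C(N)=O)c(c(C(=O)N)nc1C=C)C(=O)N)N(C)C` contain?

3

[CX3](=O)[NX3] is the SMARTS for an amide: a carbonyl carbon bonded to a trivalent nitrogen.
The molecule carries 3 separate instances of a primary amide (-C(=O)NH2) meeting every constraint; each maps to a distinct set of atoms, giving 3 matches.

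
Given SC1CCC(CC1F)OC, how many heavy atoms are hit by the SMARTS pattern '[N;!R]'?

0

Check the 10 heavy atoms by environment: 6× C (in 6-ring) → no; 1× O (acyclic) → no; 1× C (acyclic) → no; 1× S (acyclic) → no; 1× F (acyclic) → no.
No environment satisfies the query, so 0 matching atoms.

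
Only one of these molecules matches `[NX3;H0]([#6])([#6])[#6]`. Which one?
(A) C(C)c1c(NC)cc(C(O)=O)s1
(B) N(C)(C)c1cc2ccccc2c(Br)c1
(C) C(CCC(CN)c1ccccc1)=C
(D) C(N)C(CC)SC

B

[NX3;H0]([#6])([#6])[#6] describes a trivalent nitrogen with no H, bonded to three carbons (a tertiary amine).
(A) has an N-methylamino group (-NHCH3) but the nitrogen still has one H (H1), not H0.
(B) contains a dimethylamino group (-N(CH3)2), which satisfies every atom and bond constraint.
(C) has a primary amino group (-NH2) but the nitrogen has H2, not H0 with three carbons.
(D) has a primary amino group (-NH2) but the nitrogen has H2, not H0 with three carbons.
So the answer is (B).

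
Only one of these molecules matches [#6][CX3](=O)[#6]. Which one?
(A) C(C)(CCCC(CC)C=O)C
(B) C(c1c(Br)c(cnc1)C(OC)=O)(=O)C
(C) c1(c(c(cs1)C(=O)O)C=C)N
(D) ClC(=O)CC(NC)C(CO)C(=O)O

B

[#6][CX3](=O)[#6] describes a carbonyl carbon (no H) flanked by two carbons (a ketone).
(A) has an aldehyde (-CHO) but the carbonyl carbon has H1, so it is not flanked by two carbons.
(B) contains an acetyl/ketone group (-C(=O)CH3), which satisfies every atom and bond constraint.
(C) has a carboxylic acid group (-C(=O)OH) but one neighbour of the carbonyl carbon is O, not C.
(D) has a carboxylic acid group (-C(=O)OH) but one neighbour of the carbonyl carbon is O, not C.
So the answer is (B).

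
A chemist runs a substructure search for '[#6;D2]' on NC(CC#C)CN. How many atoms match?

3

The query [#6;D2] means: any carbon bonded to exactly two heavy atoms.
Check the 7 heavy atoms by environment: 3× C (D2) → match; 1× C (D3) → no; 1× C (D1) → no; 2× N (D1) → no.
That gives 3 matching atoms.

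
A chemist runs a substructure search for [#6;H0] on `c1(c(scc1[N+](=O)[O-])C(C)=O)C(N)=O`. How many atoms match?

5

The query [#6;H0] means: any carbon with no attached hydrogen.
Check the 14 heavy atoms by environment: 1× s (aromatic, H0) → no; 3× c (aromatic, H0) → match; 1× c (aromatic, H1) → no; 2× C (H0) → match; 3× O (H0) → no; 1× C (H3) → no; 1× N (charge +1, H0) → no; 1× O (charge -1, H0) → no; 1× N (H2) → no.
Summing the matching environments: 3 + 2 = 5 matching atoms.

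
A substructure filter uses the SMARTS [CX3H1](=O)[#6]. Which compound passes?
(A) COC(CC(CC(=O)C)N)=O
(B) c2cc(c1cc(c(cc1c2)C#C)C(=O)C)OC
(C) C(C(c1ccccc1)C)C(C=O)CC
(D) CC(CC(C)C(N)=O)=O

[CX3H1](=O)[#6] describes an sp2 carbon with one H, double-bonded to O and single-bonded to carbon (an aldehyde).
(A) has a methyl-ester group (-C(=O)OCH3) but the carbonyl carbon has H0, not H1.
(B) has an acetyl/ketone group (-C(=O)CH3) but the carbonyl carbon has H0 (two carbon neighbours), not H1.
(C) contains an aldehyde (-CHO), which satisfies every atom and bond constraint.
(D) has an acetyl/ketone group (-C(=O)CH3) but the carbonyl carbon has H0 (two carbon neighbours), not H1.
So the answer is (C).

C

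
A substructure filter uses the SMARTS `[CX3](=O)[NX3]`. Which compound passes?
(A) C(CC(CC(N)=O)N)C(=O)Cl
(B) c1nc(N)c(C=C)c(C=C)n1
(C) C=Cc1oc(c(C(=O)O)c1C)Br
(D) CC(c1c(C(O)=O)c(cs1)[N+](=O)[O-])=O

A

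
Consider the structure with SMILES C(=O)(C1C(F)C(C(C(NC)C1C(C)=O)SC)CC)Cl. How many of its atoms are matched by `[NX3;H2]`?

The query [NX3;H2] means: aliphatic N with 3 total connections, two of them H — an -NH2 nitrogen (amine or amide).
Check the 19 heavy atoms by environment: 6× C (H1, X4) → no; 1× C (H2, X4) → no; 4× C (H3, X4) → no; 2× C (H0, X3) → no; 2× O (H0, X1) → no; 1× Cl (H0, X1) → no; 1× S (H0, X2) → no; 1× F (H0, X1) → no; 1× N (H1, X3) → no.
No environment satisfies the query, so 0 matching atoms.

0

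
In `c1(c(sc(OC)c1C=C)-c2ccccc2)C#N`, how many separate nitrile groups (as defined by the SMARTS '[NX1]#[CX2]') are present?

[NX1]#[CX2] is the SMARTS for a nitrile: a nitrogen triple-bonded to a two-connected carbon.
Exactly one fragment in the molecule meets all constraints, giving 1 match.

1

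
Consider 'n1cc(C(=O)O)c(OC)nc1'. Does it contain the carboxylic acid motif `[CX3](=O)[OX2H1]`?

The pattern [CX3](=O)[OX2H1] describes an sp2 carbon double-bonded to O and single-bonded to an -OH oxygen — a carboxylic acid.
The molecule carries a carboxylic acid group (-C(=O)OH), whose atoms satisfy every constraint of the query, so the pattern matches.

Yes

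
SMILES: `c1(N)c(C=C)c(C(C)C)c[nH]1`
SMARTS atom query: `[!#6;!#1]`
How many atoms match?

2

The query [!#6;!#1] means: not carbon and not hydrogen — any heteroatom.
Check the 11 heavy atoms by environment: 1× n (aromatic) → match; 4× c (aromatic) → no; 5× C → no; 1× N → match.
Summing the matching environments: 1 + 1 = 2 matching atoms.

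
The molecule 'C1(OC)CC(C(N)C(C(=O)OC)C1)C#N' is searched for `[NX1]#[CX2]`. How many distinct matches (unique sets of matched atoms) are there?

1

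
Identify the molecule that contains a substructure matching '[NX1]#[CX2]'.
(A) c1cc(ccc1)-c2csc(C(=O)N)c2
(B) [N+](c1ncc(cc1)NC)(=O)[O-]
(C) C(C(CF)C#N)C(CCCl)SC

C

[NX1]#[CX2] describes a nitrogen triple-bonded to a two-connected carbon (a nitrile).
(A) has a primary amide (-C(=O)NH2) but the nitrogen is NX3, not NX1.
(B) has a nitro group (-[N+](=O)[O-]) but there is no C#N triple bond.
(C) contains a nitrile (-C#N), which satisfies every atom and bond constraint.
So the answer is (C).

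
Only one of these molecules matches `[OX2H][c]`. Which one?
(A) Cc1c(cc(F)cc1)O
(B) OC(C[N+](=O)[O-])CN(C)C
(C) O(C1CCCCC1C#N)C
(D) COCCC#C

A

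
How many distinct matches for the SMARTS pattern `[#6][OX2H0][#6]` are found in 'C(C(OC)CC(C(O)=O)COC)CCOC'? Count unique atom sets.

[#6][OX2H0][#6] is the SMARTS for an ether: an aliphatic oxygen bridging two carbons with no H on the oxygen.
The molecule carries 3 separate instances of a methoxy ether (-OCH3) meeting every constraint; each maps to a distinct set of atoms, giving 3 matches.

3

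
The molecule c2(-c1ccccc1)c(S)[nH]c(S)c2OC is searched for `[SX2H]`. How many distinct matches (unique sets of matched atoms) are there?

2

[SX2H] is the SMARTS for a thiol: an aliphatic sulfur with two connections, one being H.
The molecule carries 2 separate instances of a thiol (-SH) meeting every constraint; each maps to a distinct set of atoms, giving 2 matches.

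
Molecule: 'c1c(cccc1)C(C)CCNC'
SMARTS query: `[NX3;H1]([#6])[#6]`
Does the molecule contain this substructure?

The pattern [NX3;H1]([#6])[#6] describes a trivalent nitrogen with one H, bonded to two carbons — a secondary amine.
The molecule carries an N-methylamino group (-NHCH3), whose atoms satisfy every constraint of the query, so the pattern matches.

Yes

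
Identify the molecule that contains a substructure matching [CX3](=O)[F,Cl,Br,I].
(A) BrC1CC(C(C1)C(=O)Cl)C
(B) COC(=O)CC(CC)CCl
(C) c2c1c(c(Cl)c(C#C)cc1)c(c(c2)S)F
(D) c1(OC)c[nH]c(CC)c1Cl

A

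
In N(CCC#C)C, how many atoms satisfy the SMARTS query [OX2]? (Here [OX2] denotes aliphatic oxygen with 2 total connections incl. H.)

0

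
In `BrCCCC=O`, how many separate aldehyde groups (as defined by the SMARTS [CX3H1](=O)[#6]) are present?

[CX3H1](=O)[#6] is the SMARTS for an aldehyde: an sp2 carbon with one H, double-bonded to O and single-bonded to carbon.
Exactly one fragment in the molecule meets all constraints, giving 1 match.

1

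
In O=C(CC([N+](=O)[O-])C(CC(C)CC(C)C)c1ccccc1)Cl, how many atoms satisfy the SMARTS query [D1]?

The query [D1] means: atom with exactly one heavy-atom neighbour (degree 1).
Check the 22 heavy atoms by environment: 3× C (D2) → no; 5× C (D3) → no; 1× N (charge +1, D3) → no; 1× O (charge -1, D1) → match; 2× O (D1) → match; 3× C (D1) → match; 1× c (aromatic, D3) → no; 5× c (aromatic, D2) → no; 1× Cl (D1) → match.
Summing the matching environments: 1 + 2 + 3 + 1 = 7 matching atoms.

7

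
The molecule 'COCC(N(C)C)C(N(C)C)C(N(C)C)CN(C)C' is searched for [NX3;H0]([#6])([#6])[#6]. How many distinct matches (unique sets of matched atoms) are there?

[NX3;H0]([#6])([#6])[#6] is the SMARTS for a tertiary amine: a trivalent nitrogen with no H, bonded to three carbons.
The molecule carries 4 separate instances of a dimethylamino group (-N(CH3)2) meeting every constraint; each maps to a distinct set of atoms, giving 4 matches.

4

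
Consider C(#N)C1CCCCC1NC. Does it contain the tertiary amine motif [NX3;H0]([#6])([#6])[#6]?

No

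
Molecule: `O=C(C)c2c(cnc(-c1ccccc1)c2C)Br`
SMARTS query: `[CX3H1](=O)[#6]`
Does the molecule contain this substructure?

No

The pattern [CX3H1](=O)[#6] describes an sp2 carbon with one H, double-bonded to O and single-bonded to carbon — an aldehyde.
The closest candidate here is an acetyl/ketone group (-C(=O)CH3), but the carbonyl carbon has H0 (two carbon neighbours), not H1. No other fragment satisfies the full query, so there is no match.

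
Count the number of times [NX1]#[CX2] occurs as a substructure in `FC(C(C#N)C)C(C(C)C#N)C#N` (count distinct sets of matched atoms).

3

[NX1]#[CX2] is the SMARTS for a nitrile: a nitrogen triple-bonded to a two-connected carbon.
The molecule carries 3 separate instances of a nitrile (-C#N) meeting every constraint; each maps to a distinct set of atoms, giving 3 matches.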